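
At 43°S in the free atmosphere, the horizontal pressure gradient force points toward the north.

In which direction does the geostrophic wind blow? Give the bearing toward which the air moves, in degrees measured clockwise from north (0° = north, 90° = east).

The pressure-gradient force points toward the north (bearing 000°).
Geostrophic balance: in the Southern Hemisphere the Coriolis force deflects motion to the left, so the geostrophic wind blows 90° to the left of the pressure-gradient force (low pressure on the right).
Rotating 000° by 90° counterclockwise gives 270° — the wind blows toward the west.

270°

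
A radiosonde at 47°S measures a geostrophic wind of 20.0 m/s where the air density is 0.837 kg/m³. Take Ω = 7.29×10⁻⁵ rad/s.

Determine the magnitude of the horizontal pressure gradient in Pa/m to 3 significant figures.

Coriolis parameter at 47°S:
f = 2Ω sin φ = 2 × 7.29×10⁻⁵ × sin 47° = 1.07×10⁻⁴ s⁻¹
Geostrophic balance rearranged: |∂P/∂n| = f ρ V_g
|∂P/∂n| = 1.07×10⁻⁴ × 0.837 × 20.0 = 1.79×10⁻³ Pa/m

1.79×10⁻³ Pa/m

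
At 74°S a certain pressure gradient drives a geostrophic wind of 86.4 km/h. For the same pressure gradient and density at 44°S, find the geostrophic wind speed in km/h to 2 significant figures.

With the same pressure gradient and density, V_g ∝ 1/f ∝ 1/sin φ.
V₂ = V₁ · sin φ₁ / sin φ₂ = 86.4 × sin 74° / sin 44°
V₂ = 86.4 × 0.9613/0.6947 = 120 km/h

120 km/h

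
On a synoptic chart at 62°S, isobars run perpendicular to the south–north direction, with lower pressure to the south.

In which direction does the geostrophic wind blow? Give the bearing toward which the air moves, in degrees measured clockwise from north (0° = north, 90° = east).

The pressure-gradient force points toward the south (bearing 180°).
Geostrophic balance: in the Southern Hemisphere the Coriolis force deflects motion to the left, so the geostrophic wind blows 90° to the left of the pressure-gradient force (low pressure on the right).
Rotating 180° by 90° counterclockwise gives 090° — the wind blows toward the east.

090°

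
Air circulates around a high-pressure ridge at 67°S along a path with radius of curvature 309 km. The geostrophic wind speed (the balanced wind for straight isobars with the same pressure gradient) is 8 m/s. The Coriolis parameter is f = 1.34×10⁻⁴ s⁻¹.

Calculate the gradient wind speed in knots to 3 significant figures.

Around a high, pressure-gradient force acts outward with centrifugal, so Coriolis balances both:
fV = (1/ρ)|∂P/∂n| + V²/R  →  V² − fR·V + fR·V_g = 0
With fR = 1.34×10⁻⁴ × 309×10³ m = 41.4 m/s:
V = [fR − √((fR)² − 4 fR V_g)]/2 = [41.4 − √(41.4² − 4×41.4×8)]/2 = 10.8 m/s
Supergeostrophic (V > V_g = 8 m/s), as expected around a high.
Converting: 10.8 m/s × 1.944 = 21.1 knots

21.1 knots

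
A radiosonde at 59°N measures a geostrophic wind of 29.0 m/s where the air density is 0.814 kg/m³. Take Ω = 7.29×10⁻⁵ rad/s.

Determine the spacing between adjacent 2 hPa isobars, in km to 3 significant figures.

67.8 km

Coriolis parameter at 59°N:
f = 2Ω sin φ = 2 × 7.29×10⁻⁵ × sin 59° = 1.25×10⁻⁴ s⁻¹
Geostrophic balance rearranged: |∂P/∂n| = f ρ V_g
|∂P/∂n| = 1.25×10⁻⁴ × 0.814 × 29.0 = 2.95×10⁻³ Pa/m
Isobar spacing: Δn = ΔP/|∂P/∂n| = 200 Pa / 2.95×10⁻³ Pa/m = 67793 m ≈ 67.8 km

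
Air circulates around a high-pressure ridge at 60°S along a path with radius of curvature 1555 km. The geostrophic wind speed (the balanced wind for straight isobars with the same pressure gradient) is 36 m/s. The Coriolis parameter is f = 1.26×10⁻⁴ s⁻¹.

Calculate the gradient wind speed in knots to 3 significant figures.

Around a high, pressure-gradient force acts outward with centrifugal, so Coriolis balances both:
fV = (1/ρ)|∂P/∂n| + V²/R  →  V² − fR·V + fR·V_g = 0
With fR = 1.26×10⁻⁴ × 1555×10³ m = 196 m/s:
V = [fR − √((fR)² − 4 fR V_g)]/2 = [196 − √(196² − 4×196×36)]/2 = 47.5 m/s
Supergeostrophic (V > V_g = 36 m/s), as expected around a high.
Converting: 47.5 m/s × 1.944 = 92.4 knots

92.4 knots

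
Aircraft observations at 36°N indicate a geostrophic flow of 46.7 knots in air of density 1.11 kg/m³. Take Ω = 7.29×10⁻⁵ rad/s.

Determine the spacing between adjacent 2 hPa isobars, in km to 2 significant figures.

88 km

Coriolis parameter at 36°N:
f = 2Ω sin φ = 2 × 7.29×10⁻⁵ × sin 36° = 8.57×10⁻⁵ s⁻¹
Wind speed in SI: 46.7 knots = 24.0 m/s
Geostrophic balance rearranged: |∂P/∂n| = f ρ V_g
|∂P/∂n| = 8.57×10⁻⁵ × 1.11 × 24.0 = 2.29×10⁻³ Pa/m
Isobar spacing: Δn = ΔP/|∂P/∂n| = 200 Pa / 2.29×10⁻³ Pa/m = 87514 m ≈ 88 km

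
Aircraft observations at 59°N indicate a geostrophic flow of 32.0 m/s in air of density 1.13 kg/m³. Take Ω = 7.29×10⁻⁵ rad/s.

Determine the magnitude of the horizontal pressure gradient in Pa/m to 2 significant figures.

Coriolis parameter at 59°N:
f = 2Ω sin φ = 2 × 7.29×10⁻⁵ × sin 59° = 1.25×10⁻⁴ s⁻¹
Geostrophic balance rearranged: |∂P/∂n| = f ρ V_g
|∂P/∂n| = 1.25×10⁻⁴ × 1.13 × 32.0 = 4.52×10⁻³ Pa/m

4.5×10⁻³ Pa/m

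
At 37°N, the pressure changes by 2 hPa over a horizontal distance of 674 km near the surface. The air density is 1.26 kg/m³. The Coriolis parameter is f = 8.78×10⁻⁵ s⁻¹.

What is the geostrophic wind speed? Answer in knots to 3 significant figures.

Pressure gradient: |∂P/∂n| = 200 Pa / 674000 m = 2.97×10⁻⁴ Pa/m
Geostrophic balance (pressure-gradient force = Coriolis force):
V_g = (1/(fρ)) |∂P/∂n| = 2.97×10⁻⁴ / (8.78×10⁻⁵ × 1.26) = 2.68 m/s
Converting: 2.68 m/s × 1.944 = 5.21 knots

5.21 knots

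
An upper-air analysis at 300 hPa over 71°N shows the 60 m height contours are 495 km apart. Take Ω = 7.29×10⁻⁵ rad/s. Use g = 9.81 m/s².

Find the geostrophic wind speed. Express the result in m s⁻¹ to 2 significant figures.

8.6 m s⁻¹

Coriolis parameter at 71°N:
f = 2Ω sin φ = 2 × 7.29×10⁻⁵ × sin 71° = 1.38×10⁻⁴ s⁻¹
Height gradient: |∂Z/∂n| = 60 m / 495000 m = 1.21×10⁻⁴
On a pressure surface, geostrophic balance gives V_g = (g/f)|∂Z/∂n|:
V_g = 9.81 × 1.21×10⁻⁴ / 1.38×10⁻⁴ = 8.63 m/s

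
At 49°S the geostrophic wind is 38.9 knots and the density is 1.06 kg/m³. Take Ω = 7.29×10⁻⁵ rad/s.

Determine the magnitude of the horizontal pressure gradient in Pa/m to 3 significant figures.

2.33×10⁻³ Pa/m

Coriolis parameter at 49°S:
f = 2Ω sin φ = 2 × 7.29×10⁻⁵ × sin 49° = 1.10×10⁻⁴ s⁻¹
Wind speed in SI: 38.9 knots = 20.0 m/s
Geostrophic balance rearranged: |∂P/∂n| = f ρ V_g
|∂P/∂n| = 1.10×10⁻⁴ × 1.06 × 20.0 = 2.33×10⁻³ Pa/m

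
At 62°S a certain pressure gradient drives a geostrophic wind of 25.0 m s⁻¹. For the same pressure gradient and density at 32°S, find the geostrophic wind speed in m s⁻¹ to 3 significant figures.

With the same pressure gradient and density, V_g ∝ 1/f ∝ 1/sin φ.
V₂ = V₁ · sin φ₁ / sin φ₂ = 25.0 × sin 62° / sin 32°
V₂ = 25.0 × 0.8829/0.5299 = 41.7 m s⁻¹

41.7 m s⁻¹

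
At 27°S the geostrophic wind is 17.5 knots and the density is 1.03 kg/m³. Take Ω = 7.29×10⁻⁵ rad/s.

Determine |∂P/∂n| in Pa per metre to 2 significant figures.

6.1×10⁻⁴ Pa/m

Coriolis parameter at 27°S:
f = 2Ω sin φ = 2 × 7.29×10⁻⁵ × sin 27° = 6.62×10⁻⁵ s⁻¹
Wind speed in SI: 17.5 knots = 9.00 m/s
Geostrophic balance rearranged: |∂P/∂n| = f ρ V_g
|∂P/∂n| = 6.62×10⁻⁵ × 1.03 × 9.00 = 6.14×10⁻⁴ Pa/m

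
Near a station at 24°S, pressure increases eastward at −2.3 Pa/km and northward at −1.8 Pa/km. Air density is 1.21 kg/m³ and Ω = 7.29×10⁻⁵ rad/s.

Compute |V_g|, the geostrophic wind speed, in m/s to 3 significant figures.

40.7 m/s

Coriolis parameter at 24°S:
f = 2Ω sin φ = 2 × 7.29×10⁻⁵ × sin 24° = 5.93×10⁻⁵ s⁻¹
In the Southern Hemisphere f is negative: f = −5.93×10⁻⁵ s⁻¹.
Component geostrophic relations (x east, y north):
u_g = −(1/(fρ)) ∂P/∂y,  v_g = (1/(fρ)) ∂P/∂x
u_g = −(−1.8×10⁻³)/(−5.93×10⁻⁵ × 1.21) = −25.1 m/s;  v_g = (−2.3×10⁻³)/(−5.93×10⁻⁵ × 1.21) = 32.1 m/s
|V_g| = √(u_g² + v_g²) = 40.7 m/s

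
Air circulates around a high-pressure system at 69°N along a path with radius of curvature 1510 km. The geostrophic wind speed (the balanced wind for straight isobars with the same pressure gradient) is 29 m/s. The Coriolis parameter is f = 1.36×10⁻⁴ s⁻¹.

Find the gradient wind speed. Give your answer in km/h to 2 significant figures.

130 km/h

Around a high, pressure-gradient force acts outward with centrifugal, so Coriolis balances both:
fV = (1/ρ)|∂P/∂n| + V²/R  →  V² − fR·V + fR·V_g = 0
With fR = 1.36×10⁻⁴ × 1510×10³ m = 205 m/s:
V = [fR − √((fR)² − 4 fR V_g)]/2 = [205 − √(205² − 4×205×29)]/2 = 34.9 m/s
Supergeostrophic (V > V_g = 29 m/s), as expected around a high.
Converting: 34.9 m/s × 3.6 = 130 km/h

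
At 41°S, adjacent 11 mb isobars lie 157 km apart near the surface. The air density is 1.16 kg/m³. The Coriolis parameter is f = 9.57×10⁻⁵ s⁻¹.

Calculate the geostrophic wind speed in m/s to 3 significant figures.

Pressure gradient: |∂P/∂n| = 1100 Pa / 157000 m = 7.01×10⁻³ Pa/m
Geostrophic balance (pressure-gradient force = Coriolis force):
V_g = (1/(fρ)) |∂P/∂n| = 7.01×10⁻³ / (9.57×10⁻⁵ × 1.16) = 63.1 m/s

63.1 m/s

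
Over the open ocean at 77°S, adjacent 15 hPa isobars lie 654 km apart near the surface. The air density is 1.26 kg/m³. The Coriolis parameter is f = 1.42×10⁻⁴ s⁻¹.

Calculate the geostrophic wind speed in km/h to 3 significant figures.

Pressure gradient: |∂P/∂n| = 1500 Pa / 654000 m = 2.29×10⁻³ Pa/m
Geostrophic balance (pressure-gradient force = Coriolis force):
V_g = (1/(fρ)) |∂P/∂n| = 2.29×10⁻³ / (1.42×10⁻⁴ × 1.26) = 12.8 m/s
Converting: 12.8 m/s × 3.6 = 46.1 km/h

46.1 km/h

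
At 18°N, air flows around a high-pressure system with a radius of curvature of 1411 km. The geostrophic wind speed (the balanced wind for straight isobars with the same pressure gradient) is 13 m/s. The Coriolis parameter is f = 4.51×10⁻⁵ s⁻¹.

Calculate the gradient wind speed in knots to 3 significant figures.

35.4 knots

Around a high, pressure-gradient force acts outward with centrifugal, so Coriolis balances both:
fV = (1/ρ)|∂P/∂n| + V²/R  →  V² − fR·V + fR·V_g = 0
With fR = 4.51×10⁻⁵ × 1411×10³ m = 63.6 m/s:
V = [fR − √((fR)² − 4 fR V_g)]/2 = [63.6 − √(63.6² − 4×63.6×13)]/2 = 18.2 m/s
Supergeostrophic (V > V_g = 13 m/s), as expected around a high.
Converting: 18.2 m/s × 1.944 = 35.4 knots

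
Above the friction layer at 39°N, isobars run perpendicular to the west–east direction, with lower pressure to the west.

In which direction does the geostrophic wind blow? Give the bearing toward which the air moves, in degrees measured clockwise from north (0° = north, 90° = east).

The pressure-gradient force points toward the west (bearing 270°).
Geostrophic balance: in the Northern Hemisphere the Coriolis force deflects motion to the right, so the geostrophic wind blows 90° to the right of the pressure-gradient force (low pressure on the left).
Rotating 270° by 90° clockwise gives 000° — the wind blows toward the north.

000°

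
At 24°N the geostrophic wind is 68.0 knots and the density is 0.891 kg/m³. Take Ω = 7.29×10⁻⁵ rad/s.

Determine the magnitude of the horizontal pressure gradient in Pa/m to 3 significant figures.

Coriolis parameter at 24°N:
f = 2Ω sin φ = 2 × 7.29×10⁻⁵ × sin 24° = 5.93×10⁻⁵ s⁻¹
Wind speed in SI: 68.0 knots = 35.0 m/s
Geostrophic balance rearranged: |∂P/∂n| = f ρ V_g
|∂P/∂n| = 5.93×10⁻⁵ × 0.891 × 35.0 = 1.85×10⁻³ Pa/m

1.85×10⁻³ Pa/m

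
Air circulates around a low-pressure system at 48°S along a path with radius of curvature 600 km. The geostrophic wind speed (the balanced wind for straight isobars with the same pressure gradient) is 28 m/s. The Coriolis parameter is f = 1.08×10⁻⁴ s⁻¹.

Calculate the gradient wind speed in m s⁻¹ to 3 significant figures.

Around a low, centrifugal force acts outward with Coriolis, so pressure-gradient force balances both:
(1/ρ)|∂P/∂n| = fV + V²/R  →  V² + fR·V − fR·V_g = 0
With fR = 1.08×10⁻⁴ × 600×10³ m = 64.8 m/s:
V = [−fR + √((fR)² + 4 fR V_g)]/2 = [−64.8 + √(64.8² + 4×64.8×28)]/2 = 21.1 m/s
Subgeostrophic (V < V_g = 28 m/s), as expected around a low.

21.1 m s⁻¹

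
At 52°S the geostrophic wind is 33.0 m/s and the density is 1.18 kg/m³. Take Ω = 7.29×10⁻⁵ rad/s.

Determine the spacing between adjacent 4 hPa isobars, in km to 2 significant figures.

Coriolis parameter at 52°S:
f = 2Ω sin φ = 2 × 7.29×10⁻⁵ × sin 52° = 1.15×10⁻⁴ s⁻¹
Geostrophic balance rearranged: |∂P/∂n| = f ρ V_g
|∂P/∂n| = 1.15×10⁻⁴ × 1.18 × 33.0 = 4.47×10⁻³ Pa/m
Isobar spacing: Δn = ΔP/|∂P/∂n| = 400 Pa / 4.47×10⁻³ Pa/m = 89408 m ≈ 89 km

89 km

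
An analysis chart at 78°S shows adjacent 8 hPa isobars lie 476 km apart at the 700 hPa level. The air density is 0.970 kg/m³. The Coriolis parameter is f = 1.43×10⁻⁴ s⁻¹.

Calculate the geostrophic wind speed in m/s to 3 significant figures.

Pressure gradient: |∂P/∂n| = 800 Pa / 476000 m = 1.68×10⁻³ Pa/m
Geostrophic balance (pressure-gradient force = Coriolis force):
V_g = (1/(fρ)) |∂P/∂n| = 1.68×10⁻³ / (1.43×10⁻⁴ × 0.970) = 12.1 m/s

12.1 m/s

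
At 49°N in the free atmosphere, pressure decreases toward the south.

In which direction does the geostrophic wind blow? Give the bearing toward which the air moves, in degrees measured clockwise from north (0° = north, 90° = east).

270°

The pressure-gradient force points toward the south (bearing 180°).
Geostrophic balance: in the Northern Hemisphere the Coriolis force deflects motion to the right, so the geostrophic wind blows 90° to the right of the pressure-gradient force (low pressure on the left).
Rotating 180° by 90° clockwise gives 270° — the wind blows toward the west.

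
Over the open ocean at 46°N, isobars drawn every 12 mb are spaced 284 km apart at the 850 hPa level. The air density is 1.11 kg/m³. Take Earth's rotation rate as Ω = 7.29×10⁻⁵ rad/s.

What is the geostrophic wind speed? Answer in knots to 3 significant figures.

Coriolis parameter at 46°N:
f = 2Ω sin φ = 2 × 7.29×10⁻⁵ × sin 46° = 1.05×10⁻⁴ s⁻¹
Pressure gradient: |∂P/∂n| = 1200 Pa / 284000 m = 4.23×10⁻³ Pa/m
Geostrophic balance (pressure-gradient force = Coriolis force):
V_g = (1/(fρ)) |∂P/∂n| = 4.23×10⁻³ / (1.05×10⁻⁴ × 1.11) = 36.3 m/s
Converting: 36.3 m/s × 1.944 = 70.6 knots

70.6 knots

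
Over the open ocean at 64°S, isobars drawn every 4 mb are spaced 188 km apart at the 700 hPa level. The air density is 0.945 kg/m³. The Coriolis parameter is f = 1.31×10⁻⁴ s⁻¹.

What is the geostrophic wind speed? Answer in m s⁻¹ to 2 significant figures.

17 m s⁻¹

Pressure gradient: |∂P/∂n| = 400 Pa / 188000 m = 2.13×10⁻³ Pa/m
Geostrophic balance (pressure-gradient force = Coriolis force):
V_g = (1/(fρ)) |∂P/∂n| = 2.13×10⁻³ / (1.31×10⁻⁴ × 0.945) = 17.2 m/s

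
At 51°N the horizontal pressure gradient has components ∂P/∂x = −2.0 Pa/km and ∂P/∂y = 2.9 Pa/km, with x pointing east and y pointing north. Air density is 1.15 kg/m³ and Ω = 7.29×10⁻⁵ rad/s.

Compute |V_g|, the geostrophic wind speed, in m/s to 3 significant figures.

Coriolis parameter at 51°N:
f = 2Ω sin φ = 2 × 7.29×10⁻⁵ × sin 51° = 1.13×10⁻⁴ s⁻¹
Component geostrophic relations (x east, y north):
u_g = −(1/(fρ)) ∂P/∂y,  v_g = (1/(fρ)) ∂P/∂x
u_g = −(2.9×10⁻³)/(1.13×10⁻⁴ × 1.15) = −22.3 m/s;  v_g = (−2.0×10⁻³)/(1.13×10⁻⁴ × 1.15) = −15.3 m/s
|V_g| = √(u_g² + v_g²) = 27.0 m/s

27.0 m/s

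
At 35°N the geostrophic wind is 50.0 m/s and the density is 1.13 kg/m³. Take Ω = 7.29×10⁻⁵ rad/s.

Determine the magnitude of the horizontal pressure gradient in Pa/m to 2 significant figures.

4.7×10⁻³ Pa/m

Coriolis parameter at 35°N:
f = 2Ω sin φ = 2 × 7.29×10⁻⁵ × sin 35° = 8.36×10⁻⁵ s⁻¹
Geostrophic balance rearranged: |∂P/∂n| = f ρ V_g
|∂P/∂n| = 8.36×10⁻⁵ × 1.13 × 50.0 = 4.72×10⁻³ Pa/m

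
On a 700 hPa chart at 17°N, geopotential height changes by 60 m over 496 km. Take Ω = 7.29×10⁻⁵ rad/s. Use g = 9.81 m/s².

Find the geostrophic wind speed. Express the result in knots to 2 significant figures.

54 knots

Coriolis parameter at 17°N:
f = 2Ω sin φ = 2 × 7.29×10⁻⁵ × sin 17° = 4.26×10⁻⁵ s⁻¹
Height gradient: |∂Z/∂n| = 60 m / 496000 m = 1.21×10⁻⁴
On a pressure surface, geostrophic balance gives V_g = (g/f)|∂Z/∂n|:
V_g = 9.81 × 1.21×10⁻⁴ / 4.26×10⁻⁵ = 27.8 m/s
Converting: 27.8 m/s × 1.944 = 54 knots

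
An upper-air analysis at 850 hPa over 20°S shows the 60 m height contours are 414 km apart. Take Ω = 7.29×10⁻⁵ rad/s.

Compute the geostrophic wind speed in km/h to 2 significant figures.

Coriolis parameter at 20°S:
f = 2Ω sin φ = 2 × 7.29×10⁻⁵ × sin 20° = 4.99×10⁻⁵ s⁻¹
Height gradient: |∂Z/∂n| = 60 m / 414000 m = 1.45×10⁻⁴
On a pressure surface, geostrophic balance gives V_g = (g/f)|∂Z/∂n|:
V_g = 9.81 × 1.45×10⁻⁴ / 4.99×10⁻⁵ = 28.5 m/s
Converting: 28.5 m/s × 3.6 = 100 km/h

100 km/h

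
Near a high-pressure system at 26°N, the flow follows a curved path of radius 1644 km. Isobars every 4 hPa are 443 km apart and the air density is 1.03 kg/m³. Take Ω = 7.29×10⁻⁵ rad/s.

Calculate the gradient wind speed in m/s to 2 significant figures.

Coriolis parameter at 26°N:
f = 2Ω sin φ = 2 × 7.29×10⁻⁵ × sin 26° = 6.39×10⁻⁵ s⁻¹
Pressure gradient: |∂P/∂n| = 400 Pa / 443000 m = 9.03×10⁻⁴ Pa/m
Geostrophic speed: V_g = |∂P/∂n|/(fρ) = 9.03×10⁻⁴/(6.39×10⁻⁵ × 1.03) = 13.7 m/s
Around a high, pressure-gradient force acts outward with centrifugal, so Coriolis balances both:
fV = (1/ρ)|∂P/∂n| + V²/R  →  V² − fR·V + fR·V_g = 0
With fR = 6.39×10⁻⁵ × 1644×10³ m = 105 m/s:
V = [fR − √((fR)² − 4 fR V_g)]/2 = [105 − √(105² − 4×105×13.7)]/2 = 16.2 m/s
Supergeostrophic (V > V_g = 13.7 m/s), as expected around a high.

16 m/s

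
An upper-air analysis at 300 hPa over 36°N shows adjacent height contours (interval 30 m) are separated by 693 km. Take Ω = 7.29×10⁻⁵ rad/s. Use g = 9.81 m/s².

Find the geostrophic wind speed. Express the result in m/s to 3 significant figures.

4.96 m/s

Coriolis parameter at 36°N:
f = 2Ω sin φ = 2 × 7.29×10⁻⁵ × sin 36° = 8.57×10⁻⁵ s⁻¹
Height gradient: |∂Z/∂n| = 30 m / 693000 m = 4.33×10⁻⁵
On a pressure surface, geostrophic balance gives V_g = (g/f)|∂Z/∂n|:
V_g = 9.81 × 4.33×10⁻⁵ / 8.57×10⁻⁵ = 4.96 m/s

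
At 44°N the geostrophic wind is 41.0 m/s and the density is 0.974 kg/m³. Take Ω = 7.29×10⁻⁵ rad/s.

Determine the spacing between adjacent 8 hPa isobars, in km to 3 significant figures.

198 km

Coriolis parameter at 44°N:
f = 2Ω sin φ = 2 × 7.29×10⁻⁵ × sin 44° = 1.01×10⁻⁴ s⁻¹
Geostrophic balance rearranged: |∂P/∂n| = f ρ V_g
|∂P/∂n| = 1.01×10⁻⁴ × 0.974 × 41.0 = 4.04×10⁻³ Pa/m
Isobar spacing: Δn = ΔP/|∂P/∂n| = 800 Pa / 4.04×10⁻³ Pa/m = 197796 m ≈ 198 km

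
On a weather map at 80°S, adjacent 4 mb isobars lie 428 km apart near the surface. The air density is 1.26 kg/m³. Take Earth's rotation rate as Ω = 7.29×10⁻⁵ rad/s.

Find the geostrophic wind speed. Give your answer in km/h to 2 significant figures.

Coriolis parameter at 80°S:
f = 2Ω sin φ = 2 × 7.29×10⁻⁵ × sin 80° = 1.44×10⁻⁴ s⁻¹
Pressure gradient: |∂P/∂n| = 400 Pa / 428000 m = 9.35×10⁻⁴ Pa/m
Geostrophic balance (pressure-gradient force = Coriolis force):
V_g = (1/(fρ)) |∂P/∂n| = 9.35×10⁻⁴ / (1.44×10⁻⁴ × 1.26) = 5.17 m/s
Converting: 5.17 m/s × 3.6 = 19 km/h

19 km/h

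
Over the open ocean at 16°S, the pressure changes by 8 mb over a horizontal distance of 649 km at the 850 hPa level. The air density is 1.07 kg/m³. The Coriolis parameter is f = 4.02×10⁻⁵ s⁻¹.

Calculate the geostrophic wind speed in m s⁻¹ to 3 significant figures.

Pressure gradient: |∂P/∂n| = 800 Pa / 649000 m = 1.23×10⁻³ Pa/m
Geostrophic balance (pressure-gradient force = Coriolis force):
V_g = (1/(fρ)) |∂P/∂n| = 1.23×10⁻³ / (4.02×10⁻⁵ × 1.07) = 28.7 m/s

28.7 m s⁻¹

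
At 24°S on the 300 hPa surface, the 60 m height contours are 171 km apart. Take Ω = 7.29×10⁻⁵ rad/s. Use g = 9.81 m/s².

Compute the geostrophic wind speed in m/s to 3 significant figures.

Coriolis parameter at 24°S:
f = 2Ω sin φ = 2 × 7.29×10⁻⁵ × sin 24° = 5.93×10⁻⁵ s⁻¹
Height gradient: |∂Z/∂n| = 60 m / 171000 m = 3.51×10⁻⁴
On a pressure surface, geostrophic balance gives V_g = (g/f)|∂Z/∂n|:
V_g = 9.81 × 3.51×10⁻⁴ / 5.93×10⁻⁵ = 58.0 m/s

58.0 m/s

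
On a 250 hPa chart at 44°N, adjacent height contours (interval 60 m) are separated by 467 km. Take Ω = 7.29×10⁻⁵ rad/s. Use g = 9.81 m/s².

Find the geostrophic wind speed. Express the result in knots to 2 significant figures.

Coriolis parameter at 44°N:
f = 2Ω sin φ = 2 × 7.29×10⁻⁵ × sin 44° = 1.01×10⁻⁴ s⁻¹
Height gradient: |∂Z/∂n| = 60 m / 467000 m = 1.28×10⁻⁴
On a pressure surface, geostrophic balance gives V_g = (g/f)|∂Z/∂n|:
V_g = 9.81 × 1.28×10⁻⁴ / 1.01×10⁻⁴ = 12.4 m/s
Converting: 12.4 m/s × 1.944 = 24 knots

24 knots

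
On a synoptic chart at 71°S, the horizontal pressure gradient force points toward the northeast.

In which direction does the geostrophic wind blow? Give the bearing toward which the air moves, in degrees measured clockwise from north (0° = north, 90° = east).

The pressure-gradient force points toward the northeast (bearing 045°).
Geostrophic balance: in the Southern Hemisphere the Coriolis force deflects motion to the left, so the geostrophic wind blows 90° to the left of the pressure-gradient force (low pressure on the right).
Rotating 045° by 90° counterclockwise gives 315° — the wind blows toward the northwest.

315°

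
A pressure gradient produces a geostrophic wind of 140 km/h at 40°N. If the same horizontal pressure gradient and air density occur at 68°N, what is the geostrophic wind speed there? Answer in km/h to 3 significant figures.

97.1 km/h

With the same pressure gradient and density, V_g ∝ 1/f ∝ 1/sin φ.
V₂ = V₁ · sin φ₁ / sin φ₂ = 140 × sin 40° / sin 68°
V₂ = 140 × 0.6428/0.9272 = 97.1 km/h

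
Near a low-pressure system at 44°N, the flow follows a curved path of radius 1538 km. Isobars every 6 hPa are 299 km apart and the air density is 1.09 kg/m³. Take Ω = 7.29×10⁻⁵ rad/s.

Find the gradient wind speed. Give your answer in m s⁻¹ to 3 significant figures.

16.4 m s⁻¹

Coriolis parameter at 44°N:
f = 2Ω sin φ = 2 × 7.29×10⁻⁵ × sin 44° = 1.01×10⁻⁴ s⁻¹
Pressure gradient: |∂P/∂n| = 600 Pa / 299000 m = 2.01×10⁻³ Pa/m
Geostrophic speed: V_g = |∂P/∂n|/(fρ) = 2.01×10⁻³/(1.01×10⁻⁴ × 1.09) = 18.2 m/s
Around a low, centrifugal force acts outward with Coriolis, so pressure-gradient force balances both:
(1/ρ)|∂P/∂n| = fV + V²/R  →  V² + fR·V − fR·V_g = 0
With fR = 1.01×10⁻⁴ × 1538×10³ m = 156 m/s:
V = [−fR + √((fR)² + 4 fR V_g)]/2 = [−156 + √(156² + 4×156×18.2)]/2 = 16.4 m/s
Subgeostrophic (V < V_g = 18.2 m/s), as expected around a low.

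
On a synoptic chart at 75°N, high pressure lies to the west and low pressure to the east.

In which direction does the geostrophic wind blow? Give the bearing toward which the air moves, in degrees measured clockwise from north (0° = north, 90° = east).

180°

The pressure-gradient force points toward the east (bearing 090°).
Geostrophic balance: in the Northern Hemisphere the Coriolis force deflects motion to the right, so the geostrophic wind blows 90° to the right of the pressure-gradient force (low pressure on the left).
Rotating 090° by 90° clockwise gives 180° — the wind blows toward the south.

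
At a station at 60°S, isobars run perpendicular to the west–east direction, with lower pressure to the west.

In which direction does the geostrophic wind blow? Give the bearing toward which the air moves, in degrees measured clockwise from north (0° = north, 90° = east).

180°

The pressure-gradient force points toward the west (bearing 270°).
Geostrophic balance: in the Southern Hemisphere the Coriolis force deflects motion to the left, so the geostrophic wind blows 90° to the left of the pressure-gradient force (low pressure on the right).
Rotating 270° by 90° counterclockwise gives 180° — the wind blows toward the south.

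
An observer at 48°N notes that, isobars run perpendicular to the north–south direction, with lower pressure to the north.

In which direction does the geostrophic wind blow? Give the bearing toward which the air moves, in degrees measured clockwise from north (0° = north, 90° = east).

The pressure-gradient force points toward the north (bearing 000°).
Geostrophic balance: in the Northern Hemisphere the Coriolis force deflects motion to the right, so the geostrophic wind blows 90° to the right of the pressure-gradient force (low pressure on the left).
Rotating 000° by 90° clockwise gives 090° — the wind blows toward the east.

090°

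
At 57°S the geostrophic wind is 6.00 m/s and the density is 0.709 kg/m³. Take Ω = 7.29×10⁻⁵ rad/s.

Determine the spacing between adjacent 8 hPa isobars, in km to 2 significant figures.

Coriolis parameter at 57°S:
f = 2Ω sin φ = 2 × 7.29×10⁻⁵ × sin 57° = 1.22×10⁻⁴ s⁻¹
Geostrophic balance rearranged: |∂P/∂n| = f ρ V_g
|∂P/∂n| = 1.22×10⁻⁴ × 0.709 × 6.00 = 5.20×10⁻⁴ Pa/m
Isobar spacing: Δn = ΔP/|∂P/∂n| = 800 Pa / 5.20×10⁻⁴ Pa/m = 1537955 m ≈ 1500 km

1500 km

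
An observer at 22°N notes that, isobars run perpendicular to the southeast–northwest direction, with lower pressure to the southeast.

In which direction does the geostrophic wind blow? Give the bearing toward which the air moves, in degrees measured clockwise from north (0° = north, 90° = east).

225°

The pressure-gradient force points toward the southeast (bearing 135°).
Geostrophic balance: in the Northern Hemisphere the Coriolis force deflects motion to the right, so the geostrophic wind blows 90° to the right of the pressure-gradient force (low pressure on the left).
Rotating 135° by 90° clockwise gives 225° — the wind blows toward the southwest.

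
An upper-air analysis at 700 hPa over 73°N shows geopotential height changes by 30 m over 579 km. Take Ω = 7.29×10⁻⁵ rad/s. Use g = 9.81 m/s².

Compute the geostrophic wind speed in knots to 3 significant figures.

Coriolis parameter at 73°N:
f = 2Ω sin φ = 2 × 7.29×10⁻⁵ × sin 73° = 1.39×10⁻⁴ s⁻¹
Height gradient: |∂Z/∂n| = 30 m / 579000 m = 5.18×10⁻⁵
On a pressure surface, geostrophic balance gives V_g = (g/f)|∂Z/∂n|:
V_g = 9.81 × 5.18×10⁻⁵ / 1.39×10⁻⁴ = 3.65 m/s
Converting: 3.65 m/s × 1.944 = 7.09 knots

7.09 knots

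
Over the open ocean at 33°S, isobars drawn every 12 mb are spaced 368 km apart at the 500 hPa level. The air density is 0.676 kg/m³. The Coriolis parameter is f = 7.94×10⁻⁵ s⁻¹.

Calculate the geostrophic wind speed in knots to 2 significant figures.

Pressure gradient: |∂P/∂n| = 1200 Pa / 368000 m = 3.26×10⁻³ Pa/m
Geostrophic balance (pressure-gradient force = Coriolis force):
V_g = (1/(fρ)) |∂P/∂n| = 3.26×10⁻³ / (7.94×10⁻⁵ × 0.676) = 60.8 m/s
Converting: 60.8 m/s × 1.944 = 120 knots

120 knots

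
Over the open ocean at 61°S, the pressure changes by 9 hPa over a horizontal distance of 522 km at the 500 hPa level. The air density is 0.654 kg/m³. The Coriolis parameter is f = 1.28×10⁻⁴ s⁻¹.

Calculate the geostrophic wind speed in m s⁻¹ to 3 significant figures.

20.6 m s⁻¹

Pressure gradient: |∂P/∂n| = 900 Pa / 522000 m = 1.72×10⁻³ Pa/m
Geostrophic balance (pressure-gradient force = Coriolis force):
V_g = (1/(fρ)) |∂P/∂n| = 1.72×10⁻³ / (1.28×10⁻⁴ × 0.654) = 20.6 m/s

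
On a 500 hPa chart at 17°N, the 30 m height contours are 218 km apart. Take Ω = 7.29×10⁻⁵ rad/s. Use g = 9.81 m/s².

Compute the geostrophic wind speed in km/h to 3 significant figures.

Coriolis parameter at 17°N:
f = 2Ω sin φ = 2 × 7.29×10⁻⁵ × sin 17° = 4.26×10⁻⁵ s⁻¹
Height gradient: |∂Z/∂n| = 30 m / 218000 m = 1.38×10⁻⁴
On a pressure surface, geostrophic balance gives V_g = (g/f)|∂Z/∂n|:
V_g = 9.81 × 1.38×10⁻⁴ / 4.26×10⁻⁵ = 31.7 m/s
Converting: 31.7 m/s × 3.6 = 114 km/h

114 km/h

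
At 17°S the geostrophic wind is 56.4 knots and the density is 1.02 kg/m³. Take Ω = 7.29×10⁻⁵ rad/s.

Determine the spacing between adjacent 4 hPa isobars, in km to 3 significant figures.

Coriolis parameter at 17°S:
f = 2Ω sin φ = 2 × 7.29×10⁻⁵ × sin 17° = 4.26×10⁻⁵ s⁻¹
Wind speed in SI: 56.4 knots = 29.0 m/s
Geostrophic balance rearranged: |∂P/∂n| = f ρ V_g
|∂P/∂n| = 4.26×10⁻⁵ × 1.02 × 29.0 = 1.26×10⁻³ Pa/m
Isobar spacing: Δn = ΔP/|∂P/∂n| = 400 Pa / 1.26×10⁻³ Pa/m = 317066 m ≈ 317 km

317 km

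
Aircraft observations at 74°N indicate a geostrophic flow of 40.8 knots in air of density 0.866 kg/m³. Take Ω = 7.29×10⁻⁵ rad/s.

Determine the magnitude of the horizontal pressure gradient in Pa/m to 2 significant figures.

Coriolis parameter at 74°N:
f = 2Ω sin φ = 2 × 7.29×10⁻⁵ × sin 74° = 1.40×10⁻⁴ s⁻¹
Wind speed in SI: 40.8 knots = 21.0 m/s
Geostrophic balance rearranged: |∂P/∂n| = f ρ V_g
|∂P/∂n| = 1.40×10⁻⁴ × 0.866 × 21.0 = 2.55×10⁻³ Pa/m

2.5×10⁻³ Pa/m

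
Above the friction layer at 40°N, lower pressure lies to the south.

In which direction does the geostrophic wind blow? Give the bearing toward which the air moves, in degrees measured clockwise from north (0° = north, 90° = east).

270°

The pressure-gradient force points toward the south (bearing 180°).
Geostrophic balance: in the Northern Hemisphere the Coriolis force deflects motion to the right, so the geostrophic wind blows 90° to the right of the pressure-gradient force (low pressure on the left).
Rotating 180° by 90° clockwise gives 270° — the wind blows toward the west.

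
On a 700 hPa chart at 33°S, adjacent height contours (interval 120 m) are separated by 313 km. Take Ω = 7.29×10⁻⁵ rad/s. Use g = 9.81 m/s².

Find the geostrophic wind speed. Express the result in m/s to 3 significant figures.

47.4 m/s

Coriolis parameter at 33°S:
f = 2Ω sin φ = 2 × 7.29×10⁻⁵ × sin 33° = 7.94×10⁻⁵ s⁻¹
Height gradient: |∂Z/∂n| = 120 m / 313000 m = 3.83×10⁻⁴
On a pressure surface, geostrophic balance gives V_g = (g/f)|∂Z/∂n|:
V_g = 9.81 × 3.83×10⁻⁴ / 7.94×10⁻⁵ = 47.4 m/s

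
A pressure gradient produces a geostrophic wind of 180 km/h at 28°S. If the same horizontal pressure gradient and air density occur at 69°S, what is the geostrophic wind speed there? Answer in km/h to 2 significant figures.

With the same pressure gradient and density, V_g ∝ 1/f ∝ 1/sin φ.
V₂ = V₁ · sin φ₁ / sin φ₂ = 180 × sin 28° / sin 69°
V₂ = 180 × 0.4695/0.9336 = 91 km/h

91 km/h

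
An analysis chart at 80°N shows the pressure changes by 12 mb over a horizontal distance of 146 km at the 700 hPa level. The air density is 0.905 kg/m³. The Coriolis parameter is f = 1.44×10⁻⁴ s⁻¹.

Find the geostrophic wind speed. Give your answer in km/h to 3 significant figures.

Pressure gradient: |∂P/∂n| = 1200 Pa / 146000 m = 8.22×10⁻³ Pa/m
Geostrophic balance (pressure-gradient force = Coriolis force):
V_g = (1/(fρ)) |∂P/∂n| = 8.22×10⁻³ / (1.44×10⁻⁴ × 0.905) = 63.1 m/s
Converting: 63.1 m/s × 3.6 = 227 km/h

227 km/h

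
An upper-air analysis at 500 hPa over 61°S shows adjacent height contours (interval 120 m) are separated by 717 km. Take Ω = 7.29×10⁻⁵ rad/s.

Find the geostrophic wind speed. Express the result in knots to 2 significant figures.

25 knots

Coriolis parameter at 61°S:
f = 2Ω sin φ = 2 × 7.29×10⁻⁵ × sin 61° = 1.28×10⁻⁴ s⁻¹
Height gradient: |∂Z/∂n| = 120 m / 717000 m = 1.67×10⁻⁴
On a pressure surface, geostrophic balance gives V_g = (g/f)|∂Z/∂n|:
V_g = 9.81 × 1.67×10⁻⁴ / 1.28×10⁻⁴ = 12.9 m/s
Converting: 12.9 m/s × 1.944 = 25 knots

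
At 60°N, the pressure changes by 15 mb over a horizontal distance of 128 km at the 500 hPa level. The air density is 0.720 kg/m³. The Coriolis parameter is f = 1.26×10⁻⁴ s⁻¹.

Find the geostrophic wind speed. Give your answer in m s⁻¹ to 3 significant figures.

Pressure gradient: |∂P/∂n| = 1500 Pa / 128000 m = 1.17×10⁻² Pa/m
Geostrophic balance (pressure-gradient force = Coriolis force):
V_g = (1/(fρ)) |∂P/∂n| = 1.17×10⁻² / (1.26×10⁻⁴ × 0.720) = 129 m/s

129 m s⁻¹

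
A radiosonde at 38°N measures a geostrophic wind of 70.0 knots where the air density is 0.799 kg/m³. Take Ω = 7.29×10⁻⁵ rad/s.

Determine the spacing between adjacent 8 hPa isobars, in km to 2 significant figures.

Coriolis parameter at 38°N:
f = 2Ω sin φ = 2 × 7.29×10⁻⁵ × sin 38° = 8.98×10⁻⁵ s⁻¹
Wind speed in SI: 70.0 knots = 36.0 m/s
Geostrophic balance rearranged: |∂P/∂n| = f ρ V_g
|∂P/∂n| = 8.98×10⁻⁵ × 0.799 × 36.0 = 2.58×10⁻³ Pa/m
Isobar spacing: Δn = ΔP/|∂P/∂n| = 800 Pa / 2.58×10⁻³ Pa/m = 309747 m ≈ 310 km

310 km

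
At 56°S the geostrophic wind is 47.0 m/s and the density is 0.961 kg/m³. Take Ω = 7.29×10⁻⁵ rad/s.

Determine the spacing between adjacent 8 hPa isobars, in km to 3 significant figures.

147 km

Coriolis parameter at 56°S:
f = 2Ω sin φ = 2 × 7.29×10⁻⁵ × sin 56° = 1.21×10⁻⁴ s⁻¹
Geostrophic balance rearranged: |∂P/∂n| = f ρ V_g
|∂P/∂n| = 1.21×10⁻⁴ × 0.961 × 47.0 = 5.46×10⁻³ Pa/m
Isobar spacing: Δn = ΔP/|∂P/∂n| = 800 Pa / 5.46×10⁻³ Pa/m = 146534 m ≈ 147 km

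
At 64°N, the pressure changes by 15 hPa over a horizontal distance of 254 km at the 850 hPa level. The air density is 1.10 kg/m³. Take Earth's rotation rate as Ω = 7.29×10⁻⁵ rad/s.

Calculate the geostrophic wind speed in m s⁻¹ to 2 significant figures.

41 m s⁻¹

Coriolis parameter at 64°N:
f = 2Ω sin φ = 2 × 7.29×10⁻⁵ × sin 64° = 1.31×10⁻⁴ s⁻¹
Pressure gradient: |∂P/∂n| = 1500 Pa / 254000 m = 5.91×10⁻³ Pa/m
Geostrophic balance (pressure-gradient force = Coriolis force):
V_g = (1/(fρ)) |∂P/∂n| = 5.91×10⁻³ / (1.31×10⁻⁴ × 1.10) = 41.0 m/s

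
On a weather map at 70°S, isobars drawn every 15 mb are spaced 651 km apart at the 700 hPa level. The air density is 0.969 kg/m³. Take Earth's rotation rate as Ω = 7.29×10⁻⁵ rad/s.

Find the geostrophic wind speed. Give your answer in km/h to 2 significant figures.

62 km/h

Coriolis parameter at 70°S:
f = 2Ω sin φ = 2 × 7.29×10⁻⁵ × sin 70° = 1.37×10⁻⁴ s⁻¹
Pressure gradient: |∂P/∂n| = 1500 Pa / 651000 m = 2.30×10⁻³ Pa/m
Geostrophic balance (pressure-gradient force = Coriolis force):
V_g = (1/(fρ)) |∂P/∂n| = 2.30×10⁻³ / (1.37×10⁻⁴ × 0.969) = 17.4 m/s
Converting: 17.4 m/s × 3.6 = 62 km/h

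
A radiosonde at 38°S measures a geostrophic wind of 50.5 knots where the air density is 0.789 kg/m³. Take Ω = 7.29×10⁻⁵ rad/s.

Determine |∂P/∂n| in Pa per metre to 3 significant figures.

Coriolis parameter at 38°S:
f = 2Ω sin φ = 2 × 7.29×10⁻⁵ × sin 38° = 8.98×10⁻⁵ s⁻¹
Wind speed in SI: 50.5 knots = 26.0 m/s
Geostrophic balance rearranged: |∂P/∂n| = f ρ V_g
|∂P/∂n| = 8.98×10⁻⁵ × 0.789 × 26.0 = 1.84×10⁻³ Pa/m

1.84×10⁻³ Pa/m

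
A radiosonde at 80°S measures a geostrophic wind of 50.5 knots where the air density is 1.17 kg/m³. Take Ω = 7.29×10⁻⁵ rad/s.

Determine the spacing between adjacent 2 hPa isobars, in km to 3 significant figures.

45.8 km

Coriolis parameter at 80°S:
f = 2Ω sin φ = 2 × 7.29×10⁻⁵ × sin 80° = 1.44×10⁻⁴ s⁻¹
Wind speed in SI: 50.5 knots = 26.0 m/s
Geostrophic balance rearranged: |∂P/∂n| = f ρ V_g
|∂P/∂n| = 1.44×10⁻⁴ × 1.17 × 26.0 = 4.36×10⁻³ Pa/m
Isobar spacing: Δn = ΔP/|∂P/∂n| = 200 Pa / 4.36×10⁻³ Pa/m = 45825 m ≈ 45.8 km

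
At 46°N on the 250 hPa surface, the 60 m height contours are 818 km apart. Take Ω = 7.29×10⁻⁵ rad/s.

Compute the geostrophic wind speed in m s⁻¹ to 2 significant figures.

6.9 m s⁻¹

Coriolis parameter at 46°N:
f = 2Ω sin φ = 2 × 7.29×10⁻⁵ × sin 46° = 1.05×10⁻⁴ s⁻¹
Height gradient: |∂Z/∂n| = 60 m / 818000 m = 7.33×10⁻⁵
On a pressure surface, geostrophic balance gives V_g = (g/f)|∂Z/∂n|:
V_g = 9.81 × 7.33×10⁻⁵ / 1.05×10⁻⁴ = 6.86 m/s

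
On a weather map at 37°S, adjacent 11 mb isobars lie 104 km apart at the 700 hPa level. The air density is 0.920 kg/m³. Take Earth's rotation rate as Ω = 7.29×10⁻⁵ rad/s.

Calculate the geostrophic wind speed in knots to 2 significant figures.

250 knots

Coriolis parameter at 37°S:
f = 2Ω sin φ = 2 × 7.29×10⁻⁵ × sin 37° = 8.77×10⁻⁵ s⁻¹
Pressure gradient: |∂P/∂n| = 1100 Pa / 104000 m = 1.06×10⁻² Pa/m
Geostrophic balance (pressure-gradient force = Coriolis force):
V_g = (1/(fρ)) |∂P/∂n| = 1.06×10⁻² / (8.77×10⁻⁵ × 0.920) = 131 m/s
Converting: 131 m/s × 1.944 = 250 knots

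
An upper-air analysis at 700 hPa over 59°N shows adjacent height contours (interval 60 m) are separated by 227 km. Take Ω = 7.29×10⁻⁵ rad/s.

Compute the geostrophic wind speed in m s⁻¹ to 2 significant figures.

Coriolis parameter at 59°N:
f = 2Ω sin φ = 2 × 7.29×10⁻⁵ × sin 59° = 1.25×10⁻⁴ s⁻¹
Height gradient: |∂Z/∂n| = 60 m / 227000 m = 2.64×10⁻⁴
On a pressure surface, geostrophic balance gives V_g = (g/f)|∂Z/∂n|:
V_g = 9.81 × 2.64×10⁻⁴ / 1.25×10⁻⁴ = 20.7 m/s

21 m s⁻¹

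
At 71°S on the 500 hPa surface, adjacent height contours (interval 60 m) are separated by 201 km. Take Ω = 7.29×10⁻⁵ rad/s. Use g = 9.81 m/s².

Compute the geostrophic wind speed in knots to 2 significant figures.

Coriolis parameter at 71°S:
f = 2Ω sin φ = 2 × 7.29×10⁻⁵ × sin 71° = 1.38×10⁻⁴ s⁻¹
Height gradient: |∂Z/∂n| = 60 m / 201000 m = 2.99×10⁻⁴
On a pressure surface, geostrophic balance gives V_g = (g/f)|∂Z/∂n|:
V_g = 9.81 × 2.99×10⁻⁴ / 1.38×10⁻⁴ = 21.2 m/s
Converting: 21.2 m/s × 1.944 = 41 knots

41 knots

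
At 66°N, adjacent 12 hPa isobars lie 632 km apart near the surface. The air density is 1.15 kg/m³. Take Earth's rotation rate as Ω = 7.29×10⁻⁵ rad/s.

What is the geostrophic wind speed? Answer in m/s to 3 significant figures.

Coriolis parameter at 66°N:
f = 2Ω sin φ = 2 × 7.29×10⁻⁵ × sin 66° = 1.33×10⁻⁴ s⁻¹
Pressure gradient: |∂P/∂n| = 1200 Pa / 632000 m = 1.90×10⁻³ Pa/m
Geostrophic balance (pressure-gradient force = Coriolis force):
V_g = (1/(fρ)) |∂P/∂n| = 1.90×10⁻³ / (1.33×10⁻⁴ × 1.15) = 12.4 m/s

12.4 m/s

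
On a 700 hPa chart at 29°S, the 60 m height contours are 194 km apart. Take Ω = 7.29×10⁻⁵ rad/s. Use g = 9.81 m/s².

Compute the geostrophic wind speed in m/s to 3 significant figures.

Coriolis parameter at 29°S:
f = 2Ω sin φ = 2 × 7.29×10⁻⁵ × sin 29° = 7.07×10⁻⁵ s⁻¹
Height gradient: |∂Z/∂n| = 60 m / 194000 m = 3.09×10⁻⁴
On a pressure surface, geostrophic balance gives V_g = (g/f)|∂Z/∂n|:
V_g = 9.81 × 3.09×10⁻⁴ / 7.07×10⁻⁵ = 42.9 m/s

42.9 m/s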